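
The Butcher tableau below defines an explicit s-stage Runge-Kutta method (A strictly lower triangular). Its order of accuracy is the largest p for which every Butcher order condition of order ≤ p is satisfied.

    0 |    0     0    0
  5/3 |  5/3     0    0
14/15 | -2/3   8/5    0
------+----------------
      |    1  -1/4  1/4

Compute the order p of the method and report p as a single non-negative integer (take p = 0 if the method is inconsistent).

1

b = (1, -1/4, 1/4)
c = (0, 5/3, 14/15)
Ac = (0, 0, 8/3)
Σ b_i: 1·1 + (-1/4)·1 + 1/4·1 = 1 ✓
b·c: (-1/4)·5/3 + 1/4·14/15 = -11/60 ≠ 1/2 ⇒ order 1.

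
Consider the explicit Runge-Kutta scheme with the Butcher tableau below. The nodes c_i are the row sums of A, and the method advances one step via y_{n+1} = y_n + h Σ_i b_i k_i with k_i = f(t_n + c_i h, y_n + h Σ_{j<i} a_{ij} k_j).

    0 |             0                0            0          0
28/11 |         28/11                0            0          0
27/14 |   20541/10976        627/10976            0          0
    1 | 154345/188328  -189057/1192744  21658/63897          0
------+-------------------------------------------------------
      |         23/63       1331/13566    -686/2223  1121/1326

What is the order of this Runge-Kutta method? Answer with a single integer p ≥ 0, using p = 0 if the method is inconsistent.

b = (23/63, 1331/13566, -686/2223, 1121/1326)
c = (0, 28/11, 27/14, 1)
Ac = (0, 0, 57/392, 561/2242)
Σ b_i: 23/63·1 + 1331/13566·1 + (-686/2223)·1 + 1121/1326·1 = 1 ✓
b·c: 1331/13566·28/11 + (-686/2223)·27/14 + 1121/1326·1 = 1/2 ✓
b·c²: 1331/13566·784/121 + (-686/2223)·729/196 + 1121/1326·1 = 1/3 ✓
b·Ac: (-686/2223)·57/392 + 1121/1326·561/2242 = 1/6 ✓
b·c³: 1331/13566·21952/1331 + (-686/2223)·19683/2744 + 1121/1326·1 = 1/4 ✓
b·(c∘Ac): (-686/2223)·1539/5488 + 1121/1326·561/2242 = 1/8 ✓
b·Ac²: (-686/2223)·57/154 + 1121/1326·5763/24662 = 1/12 ✓
b·A²c: 1121/1326·221/4484 = 1/24 ✓; 4 stages ⇒ order 4.

4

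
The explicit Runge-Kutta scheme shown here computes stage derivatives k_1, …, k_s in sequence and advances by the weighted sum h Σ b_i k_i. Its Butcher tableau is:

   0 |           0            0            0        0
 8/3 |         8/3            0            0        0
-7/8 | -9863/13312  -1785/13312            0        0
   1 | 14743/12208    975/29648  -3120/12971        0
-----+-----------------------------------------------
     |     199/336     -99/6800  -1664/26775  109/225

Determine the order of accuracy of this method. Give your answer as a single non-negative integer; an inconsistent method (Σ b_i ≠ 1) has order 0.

4

b = (199/336, -99/6800, -1664/26775, 109/225)
c = (0, 8/3, -7/8, 1)
Ac = (0, 0, -595/1664, 65/218)
Σ b_i: 199/336·1 + (-99/6800)·1 + (-1664/26775)·1 + 109/225·1 = 1 ✓
b·c: (-99/6800)·8/3 + (-1664/26775)·(-7/8) + 109/225·1 = 1/2 ✓
b·c²: (-99/6800)·64/9 + (-1664/26775)·49/64 + 109/225·1 = 1/3 ✓
b·Ac: (-1664/26775)·(-595/1664) + 109/225·65/218 = 1/6 ✓
b·c³: (-99/6800)·512/27 + (-1664/26775)·(-343/512) + 109/225·1 = 1/4 ✓
b·(c∘Ac): (-1664/26775)·4165/13312 + 109/225·65/218 = 1/8 ✓
b·Ac²: (-1664/26775)·(-595/624) + 109/225·65/1308 = 1/12 ✓
b·A²c: 109/225·75/872 = 1/24 ✓; 4 stages ⇒ order 4.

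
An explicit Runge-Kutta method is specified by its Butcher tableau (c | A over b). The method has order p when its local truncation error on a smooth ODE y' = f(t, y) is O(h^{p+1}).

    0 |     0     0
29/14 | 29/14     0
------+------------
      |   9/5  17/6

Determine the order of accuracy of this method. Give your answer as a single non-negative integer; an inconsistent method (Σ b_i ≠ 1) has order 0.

0

b = (9/5, 17/6)
c = (0, 29/14)
Σ b_i: 9/5·1 + 17/6·1 = 139/30 ≠ 1 ⇒ order 0.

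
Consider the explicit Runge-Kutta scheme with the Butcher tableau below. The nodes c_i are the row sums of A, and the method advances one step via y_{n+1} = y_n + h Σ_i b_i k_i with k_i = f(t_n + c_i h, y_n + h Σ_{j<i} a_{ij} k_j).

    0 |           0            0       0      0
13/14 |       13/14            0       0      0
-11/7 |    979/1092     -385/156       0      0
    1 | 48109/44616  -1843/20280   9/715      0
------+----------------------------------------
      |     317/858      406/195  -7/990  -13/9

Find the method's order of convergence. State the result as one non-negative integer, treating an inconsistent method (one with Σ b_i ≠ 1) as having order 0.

4

b = (317/858, 406/195, -7/990, -13/9)
c = (0, 13/14, -11/7, 1)
Ac = (0, 0, -55/24, -5/48)
Σ b_i: 317/858·1 + 406/195·1 + (-7/990)·1 + (-13/9)·1 = 1 ✓
b·c: 406/195·13/14 + (-7/990)·(-11/7) + (-13/9)·1 = 1/2 ✓
b·c²: 406/195·169/196 + (-7/990)·121/49 + (-13/9)·1 = 1/3 ✓
b·Ac: (-7/990)·(-55/24) + (-13/9)·(-5/48) = 1/6 ✓
b·c³: 406/195·2197/2744 + (-7/990)·(-1331/343) + (-13/9)·1 = 1/4 ✓
b·(c∘Ac): (-7/990)·605/168 + (-13/9)·(-5/48) = 1/8 ✓
b·Ac²: (-7/990)·(-715/336) + (-13/9)·(-59/1248) = 1/12 ✓
b·A²c: (-13/9)·(-3/104) = 1/24 ✓; 4 stages ⇒ order 4.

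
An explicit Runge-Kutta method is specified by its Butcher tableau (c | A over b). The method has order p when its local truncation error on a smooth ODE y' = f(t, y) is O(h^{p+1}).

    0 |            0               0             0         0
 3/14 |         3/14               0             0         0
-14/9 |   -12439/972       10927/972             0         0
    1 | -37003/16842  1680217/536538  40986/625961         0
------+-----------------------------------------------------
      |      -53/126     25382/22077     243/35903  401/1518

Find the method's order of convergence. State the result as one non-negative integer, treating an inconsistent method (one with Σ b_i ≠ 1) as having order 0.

b = (-53/126, 25382/22077, 243/35903, 401/1518)
c = (0, 3/14, -14/9, 1)
Ac = (0, 0, 1561/648, 913/1604)
Σ b_i: (-53/126)·1 + 25382/22077·1 + 243/35903·1 + 401/1518·1 = 1 ✓
b·c: 25382/22077·3/14 + 243/35903·(-14/9) + 401/1518·1 = 1/2 ✓
b·c²: 25382/22077·9/196 + 243/35903·196/81 + 401/1518·1 = 1/3 ✓
b·Ac: 243/35903·1561/648 + 401/1518·913/1604 = 1/6 ✓
b·c³: 25382/22077·27/2744 + 243/35903·(-2744/729) + 401/1518·1 = 1/4 ✓
b·(c∘Ac): 243/35903·(-10927/2916) + 401/1518·913/1604 = 1/8 ✓
b·Ac²: 243/35903·223/432 + 401/1518·6787/22456 = 1/12 ✓
b·A²c: 401/1518·253/1604 = 1/24 ✓; 4 stages ⇒ order 4.

4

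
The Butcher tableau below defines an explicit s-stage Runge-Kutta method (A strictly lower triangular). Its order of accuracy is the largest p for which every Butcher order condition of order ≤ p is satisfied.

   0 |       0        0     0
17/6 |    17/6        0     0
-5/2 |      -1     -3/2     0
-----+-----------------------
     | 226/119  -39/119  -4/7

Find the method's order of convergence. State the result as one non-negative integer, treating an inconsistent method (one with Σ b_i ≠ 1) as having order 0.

b = (226/119, -39/119, -4/7)
c = (0, 17/6, -5/2)
Ac = (0, 0, -17/4)
Σ b_i: 226/119·1 + (-39/119)·1 + (-4/7)·1 = 1 ✓
b·c: (-39/119)·17/6 + (-4/7)·(-5/2) = 1/2 ✓
b·c²: (-39/119)·289/36 + (-4/7)·25/4 = -521/84 ≠ 1/3 ⇒ order 2.
b·Ac: (-4/7)·(-17/4) = 17/7 ≠ 1/6

2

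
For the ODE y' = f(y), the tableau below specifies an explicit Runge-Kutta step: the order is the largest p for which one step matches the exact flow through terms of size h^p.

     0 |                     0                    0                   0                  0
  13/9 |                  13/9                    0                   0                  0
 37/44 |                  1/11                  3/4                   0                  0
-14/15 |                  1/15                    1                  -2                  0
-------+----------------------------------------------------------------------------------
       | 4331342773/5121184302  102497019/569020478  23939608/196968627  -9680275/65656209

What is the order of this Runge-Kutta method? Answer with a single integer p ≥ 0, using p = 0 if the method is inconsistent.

b = (4331342773/5121184302, 102497019/569020478, 23939608/196968627, -9680275/65656209)
c = (0, 13/9, 37/44, -14/15)
Ac = (0, 0, 13/12, -47/198)
Σ b_i: 4331342773/5121184302·1 + 102497019/569020478·1 + 23939608/196968627·1 + (-9680275/65656209)·1 = 1 ✓
b·c: 102497019/569020478·13/9 + 23939608/196968627·37/44 + (-9680275/65656209)·(-14/15) = 1/2 ✓
b·c²: 102497019/569020478·169/81 + 23939608/196968627·1369/1936 + (-9680275/65656209)·196/225 = 1/3 ✓
b·Ac: 23939608/196968627·13/12 + (-9680275/65656209)·(-47/198) = 1/6 ✓
b·c³: 102497019/569020478·2197/729 + 23939608/196968627·50653/85184 + (-9680275/65656209)·(-2744/3375) = 1719895977221/2339987288760 ≠ 1/4 ⇒ order 3.
b·(c∘Ac): 23939608/196968627·481/528 + (-9680275/65656209)·329/1485 = 276743873/3545435286 ≠ 1/8
b·Ac²: 23939608/196968627·169/108 + (-9680275/65656209)·52703/78408 = 4736389441/51999717528 ≠ 1/12
b·A²c: (-9680275/65656209)·(-13/6) = 125843575/393937254 ≠ 1/24

3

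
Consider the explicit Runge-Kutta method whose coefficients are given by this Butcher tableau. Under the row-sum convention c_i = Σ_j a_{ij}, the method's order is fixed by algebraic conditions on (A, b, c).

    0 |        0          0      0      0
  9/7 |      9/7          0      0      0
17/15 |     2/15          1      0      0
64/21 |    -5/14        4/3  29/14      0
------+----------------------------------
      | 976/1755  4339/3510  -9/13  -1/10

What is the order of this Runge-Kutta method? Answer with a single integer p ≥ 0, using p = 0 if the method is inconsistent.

b = (976/1755, 4339/3510, -9/13, -1/10)
c = (0, 9/7, 17/15, 64/21)
Ac = (0, 0, 9/7, 853/210)
Σ b_i: 976/1755·1 + 4339/3510·1 + (-9/13)·1 + (-1/10)·1 = 1 ✓
b·c: 4339/3510·9/7 + (-9/13)·17/15 + (-1/10)·64/21 = 1/2 ✓
b·c²: 4339/3510·81/49 + (-9/13)·289/225 + (-1/10)·4096/441 = 64627/286650 ≠ 1/3 ⇒ order 2.
b·Ac: (-9/13)·9/7 + (-1/10)·853/210 = -35389/27300 ≠ 1/6

2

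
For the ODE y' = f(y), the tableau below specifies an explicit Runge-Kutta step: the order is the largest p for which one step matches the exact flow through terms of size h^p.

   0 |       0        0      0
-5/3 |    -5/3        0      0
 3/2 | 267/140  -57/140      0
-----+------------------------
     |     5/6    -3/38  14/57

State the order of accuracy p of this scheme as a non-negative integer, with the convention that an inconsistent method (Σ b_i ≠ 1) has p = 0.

b = (5/6, -3/38, 14/57)
c = (0, -5/3, 3/2)
Ac = (0, 0, 19/28)
Σ b_i: 5/6·1 + (-3/38)·1 + 14/57·1 = 1 ✓
b·c: (-3/38)·(-5/3) + 14/57·3/2 = 1/2 ✓
b·c²: (-3/38)·25/9 + 14/57·9/4 = 1/3 ✓
b·Ac: 14/57·19/28 = 1/6 ✓; 3 stages ⇒ order 3.

3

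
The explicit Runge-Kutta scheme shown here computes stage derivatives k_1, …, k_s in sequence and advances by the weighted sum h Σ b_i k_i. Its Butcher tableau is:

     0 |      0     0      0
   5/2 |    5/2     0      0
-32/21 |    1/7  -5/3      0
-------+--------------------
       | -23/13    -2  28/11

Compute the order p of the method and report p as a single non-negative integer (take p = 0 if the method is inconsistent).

b = (-23/13, -2, 28/11)
c = (0, 5/2, -32/21)
Ac = (0, 0, -25/6)
Σ b_i: (-23/13)·1 + (-2)·1 + 28/11·1 = -175/143 ≠ 1 ⇒ order 0.

0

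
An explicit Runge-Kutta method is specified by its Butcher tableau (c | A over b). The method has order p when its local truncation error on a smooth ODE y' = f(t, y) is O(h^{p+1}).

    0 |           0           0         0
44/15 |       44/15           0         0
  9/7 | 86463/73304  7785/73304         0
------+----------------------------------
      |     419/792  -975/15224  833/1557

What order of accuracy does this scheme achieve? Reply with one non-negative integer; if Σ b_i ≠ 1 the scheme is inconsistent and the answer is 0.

b = (419/792, -975/15224, 833/1557)
c = (0, 44/15, 9/7)
Ac = (0, 0, 519/1666)
Σ b_i: 419/792·1 + (-975/15224)·1 + 833/1557·1 = 1 ✓
b·c: (-975/15224)·44/15 + 833/1557·9/7 = 1/2 ✓
b·c²: (-975/15224)·1936/225 + 833/1557·81/49 = 1/3 ✓
b·Ac: 833/1557·519/1666 = 1/6 ✓; 3 stages ⇒ order 3.

3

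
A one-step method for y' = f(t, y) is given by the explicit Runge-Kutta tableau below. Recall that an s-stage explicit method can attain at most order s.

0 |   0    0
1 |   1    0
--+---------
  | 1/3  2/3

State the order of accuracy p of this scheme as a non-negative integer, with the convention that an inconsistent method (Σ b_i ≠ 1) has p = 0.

b = (1/3, 2/3)
c = (0, 1)
Σ b_i: 1/3·1 + 2/3·1 = 1 ✓
b·c: 2/3·1 = 2/3 ≠ 1/2 ⇒ order 1.

1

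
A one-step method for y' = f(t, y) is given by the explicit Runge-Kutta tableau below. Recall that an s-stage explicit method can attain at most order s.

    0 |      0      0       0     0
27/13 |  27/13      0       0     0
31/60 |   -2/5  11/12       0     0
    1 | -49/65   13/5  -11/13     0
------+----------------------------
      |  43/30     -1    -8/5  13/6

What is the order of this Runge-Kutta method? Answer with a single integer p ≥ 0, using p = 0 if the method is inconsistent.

1

b = (43/30, -1, -8/5, 13/6)
c = (0, 27/13, 31/60, 1)
Ac = (0, 0, 99/52, 3871/780)
Σ b_i: 43/30·1 + (-1)·1 + (-8/5)·1 + 13/6·1 = 1 ✓
b·c: (-1)·27/13 + (-8/5)·31/60 + 13/6·1 = -479/650 ≠ 1/2 ⇒ order 1.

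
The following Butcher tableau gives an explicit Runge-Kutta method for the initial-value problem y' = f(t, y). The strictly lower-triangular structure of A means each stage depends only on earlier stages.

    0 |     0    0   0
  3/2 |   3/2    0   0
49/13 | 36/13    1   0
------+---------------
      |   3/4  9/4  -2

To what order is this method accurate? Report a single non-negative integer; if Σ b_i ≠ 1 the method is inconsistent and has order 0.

b = (3/4, 9/4, -2)
c = (0, 3/2, 49/13)
Ac = (0, 0, 3/2)
Σ b_i: 3/4·1 + 9/4·1 + (-2)·1 = 1 ✓
b·c: 9/4·3/2 + (-2)·49/13 = -433/104 ≠ 1/2 ⇒ order 1.

1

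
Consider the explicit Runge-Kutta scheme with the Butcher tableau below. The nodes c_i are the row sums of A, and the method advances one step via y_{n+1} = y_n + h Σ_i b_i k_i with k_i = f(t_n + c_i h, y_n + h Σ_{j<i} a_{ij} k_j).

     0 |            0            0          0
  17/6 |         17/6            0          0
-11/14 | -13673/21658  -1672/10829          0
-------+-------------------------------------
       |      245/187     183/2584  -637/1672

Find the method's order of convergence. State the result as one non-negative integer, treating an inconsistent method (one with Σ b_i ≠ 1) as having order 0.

3

b = (245/187, 183/2584, -637/1672)
c = (0, 17/6, -11/14)
Ac = (0, 0, -836/1911)
Σ b_i: 245/187·1 + 183/2584·1 + (-637/1672)·1 = 1 ✓
b·c: 183/2584·17/6 + (-637/1672)·(-11/14) = 1/2 ✓
b·c²: 183/2584·289/36 + (-637/1672)·121/196 = 1/3 ✓
b·Ac: (-637/1672)·(-836/1911) = 1/6 ✓; 3 stages ⇒ order 3.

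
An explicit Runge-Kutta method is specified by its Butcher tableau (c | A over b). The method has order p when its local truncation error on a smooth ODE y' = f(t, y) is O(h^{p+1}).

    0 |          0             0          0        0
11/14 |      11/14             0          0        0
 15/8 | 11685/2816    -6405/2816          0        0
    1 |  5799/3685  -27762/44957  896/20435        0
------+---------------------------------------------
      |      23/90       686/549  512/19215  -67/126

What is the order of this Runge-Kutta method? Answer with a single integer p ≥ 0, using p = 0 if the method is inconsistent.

b = (23/90, 686/549, 512/19215, -67/126)
c = (0, 11/14, 15/8, 1)
Ac = (0, 0, -915/512, -27/67)
Σ b_i: 23/90·1 + 686/549·1 + 512/19215·1 + (-67/126)·1 = 1 ✓
b·c: 686/549·11/14 + 512/19215·15/8 + (-67/126)·1 = 1/2 ✓
b·c²: 686/549·121/196 + 512/19215·225/64 + (-67/126)·1 = 1/3 ✓
b·Ac: 512/19215·(-915/512) + (-67/126)·(-27/67) = 1/6 ✓
b·c³: 686/549·1331/2744 + 512/19215·3375/512 + (-67/126)·1 = 1/4 ✓
b·(c∘Ac): 512/19215·(-13725/4096) + (-67/126)·(-27/67) = 1/8 ✓
b·Ac²: 512/19215·(-10065/7168) + (-67/126)·(-213/938) = 1/12 ✓
b·A²c: (-67/126)·(-21/268) = 1/24 ✓; 4 stages ⇒ order 4.

4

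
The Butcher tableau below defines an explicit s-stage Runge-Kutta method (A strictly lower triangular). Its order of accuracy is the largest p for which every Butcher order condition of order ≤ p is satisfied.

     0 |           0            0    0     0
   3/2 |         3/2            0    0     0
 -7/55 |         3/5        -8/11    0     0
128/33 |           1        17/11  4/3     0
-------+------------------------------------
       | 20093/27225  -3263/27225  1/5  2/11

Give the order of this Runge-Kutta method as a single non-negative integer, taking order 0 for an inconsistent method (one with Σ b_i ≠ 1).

b = (20093/27225, -3263/27225, 1/5, 2/11)
c = (0, 3/2, -7/55, 128/33)
Ac = (0, 0, -12/11, 709/330)
Σ b_i: 20093/27225·1 + (-3263/27225)·1 + 1/5·1 + 2/11·1 = 1 ✓
b·c: (-3263/27225)·3/2 + 1/5·(-7/55) + 2/11·128/33 = 1/2 ✓
b·c²: (-3263/27225)·9/4 + 1/5·49/3025 + 2/11·16384/1089 = 14788219/5989500 ≠ 1/3 ⇒ order 2.
b·Ac: 1/5·(-12/11) + 2/11·709/330 = 313/1815 ≠ 1/6

2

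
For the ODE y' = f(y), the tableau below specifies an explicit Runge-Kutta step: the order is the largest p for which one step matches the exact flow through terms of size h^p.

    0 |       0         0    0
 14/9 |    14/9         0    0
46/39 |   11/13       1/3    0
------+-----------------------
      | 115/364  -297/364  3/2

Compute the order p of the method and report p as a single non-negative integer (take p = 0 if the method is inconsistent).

b = (115/364, -297/364, 3/2)
c = (0, 14/9, 46/39)
Ac = (0, 0, 14/27)
Σ b_i: 115/364·1 + (-297/364)·1 + 3/2·1 = 1 ✓
b·c: (-297/364)·14/9 + 3/2·46/39 = 1/2 ✓
b·c²: (-297/364)·196/81 + 3/2·2116/1521 = 19/169 ≠ 1/3 ⇒ order 2.
b·Ac: 3/2·14/27 = 7/9 ≠ 1/6

2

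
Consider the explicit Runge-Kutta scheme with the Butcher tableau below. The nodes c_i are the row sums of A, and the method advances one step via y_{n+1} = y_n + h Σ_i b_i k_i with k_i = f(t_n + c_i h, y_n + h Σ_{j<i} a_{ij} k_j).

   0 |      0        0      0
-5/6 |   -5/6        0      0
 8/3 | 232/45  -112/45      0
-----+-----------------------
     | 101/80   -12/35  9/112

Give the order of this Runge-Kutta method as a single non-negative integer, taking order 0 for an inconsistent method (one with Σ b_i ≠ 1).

3

b = (101/80, -12/35, 9/112)
c = (0, -5/6, 8/3)
Ac = (0, 0, 56/27)
Σ b_i: 101/80·1 + (-12/35)·1 + 9/112·1 = 1 ✓
b·c: (-12/35)·(-5/6) + 9/112·8/3 = 1/2 ✓
b·c²: (-12/35)·25/36 + 9/112·64/9 = 1/3 ✓
b·Ac: 9/112·56/27 = 1/6 ✓; 3 stages ⇒ order 3.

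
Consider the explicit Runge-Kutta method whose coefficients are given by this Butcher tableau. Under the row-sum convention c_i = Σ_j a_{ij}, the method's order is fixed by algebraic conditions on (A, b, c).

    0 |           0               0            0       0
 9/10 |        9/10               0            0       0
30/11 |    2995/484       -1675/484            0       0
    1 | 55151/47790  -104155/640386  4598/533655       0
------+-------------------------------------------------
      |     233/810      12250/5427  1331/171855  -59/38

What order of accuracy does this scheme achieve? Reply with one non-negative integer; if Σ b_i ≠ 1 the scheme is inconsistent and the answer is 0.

b = (233/810, 12250/5427, 1331/171855, -59/38)
c = (0, 9/10, 30/11, 1)
Ac = (0, 0, -3015/968, -29/236)
Σ b_i: 233/810·1 + 12250/5427·1 + 1331/171855·1 + (-59/38)·1 = 1 ✓
b·c: 12250/5427·9/10 + 1331/171855·30/11 + (-59/38)·1 = 1/2 ✓
b·c²: 12250/5427·81/100 + 1331/171855·900/121 + (-59/38)·1 = 1/3 ✓
b·Ac: 1331/171855·(-3015/968) + (-59/38)·(-29/236) = 1/6 ✓
b·c³: 12250/5427·729/1000 + 1331/171855·27000/1331 + (-59/38)·1 = 1/4 ✓
b·(c∘Ac): 1331/171855·(-45225/5324) + (-59/38)·(-29/236) = 1/8 ✓
b·Ac²: 1331/171855·(-5427/1936) + (-59/38)·(-479/7080) = 1/12 ✓
b·A²c: (-59/38)·(-19/708) = 1/24 ✓; 4 stages ⇒ order 4.

4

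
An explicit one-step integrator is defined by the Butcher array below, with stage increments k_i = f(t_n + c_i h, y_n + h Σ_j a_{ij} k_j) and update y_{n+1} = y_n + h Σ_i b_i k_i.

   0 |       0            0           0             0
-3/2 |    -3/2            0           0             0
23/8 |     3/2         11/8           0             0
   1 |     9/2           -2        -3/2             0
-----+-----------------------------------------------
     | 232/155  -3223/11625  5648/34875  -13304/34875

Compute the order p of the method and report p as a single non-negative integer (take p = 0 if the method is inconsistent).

3

b = (232/155, -3223/11625, 5648/34875, -13304/34875)
c = (0, -3/2, 23/8, 1)
Ac = (0, 0, -33/16, -21/16)
Σ b_i: 232/155·1 + (-3223/11625)·1 + 5648/34875·1 + (-13304/34875)·1 = 1 ✓
b·c: (-3223/11625)·(-3/2) + 5648/34875·23/8 + (-13304/34875)·1 = 1/2 ✓
b·c²: (-3223/11625)·9/4 + 5648/34875·529/64 + (-13304/34875)·1 = 1/3 ✓
b·Ac: 5648/34875·(-33/16) + (-13304/34875)·(-21/16) = 1/6 ✓
b·c³: (-3223/11625)·(-27/8) + 5648/34875·12167/512 + (-13304/34875)·1 = 65513/14880 ≠ 1/4 ⇒ order 3.
b·(c∘Ac): 5648/34875·(-759/128) + (-13304/34875)·(-21/16) = -8549/18600 ≠ 1/8
b·Ac²: 5648/34875·99/32 + (-13304/34875)·(-2163/128) = 258443/37200 ≠ 1/12
b·A²c: (-13304/34875)·99/32 = -18293/15500 ≠ 1/24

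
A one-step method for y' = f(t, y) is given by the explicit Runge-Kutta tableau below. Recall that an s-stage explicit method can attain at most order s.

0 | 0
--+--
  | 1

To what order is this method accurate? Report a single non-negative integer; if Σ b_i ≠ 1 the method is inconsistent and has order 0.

1

b = (1)
c = (0)
Σ b_i: 1·1 = 1 ✓; 1 stage ⇒ order 1.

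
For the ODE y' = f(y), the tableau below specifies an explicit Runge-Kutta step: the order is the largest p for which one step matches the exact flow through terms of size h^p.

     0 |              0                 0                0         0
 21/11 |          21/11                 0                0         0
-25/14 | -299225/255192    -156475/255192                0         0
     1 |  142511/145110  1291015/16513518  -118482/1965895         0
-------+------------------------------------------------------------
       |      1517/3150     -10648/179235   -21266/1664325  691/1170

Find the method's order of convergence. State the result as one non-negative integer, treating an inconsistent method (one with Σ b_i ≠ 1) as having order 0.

b = (1517/3150, -10648/179235, -21266/1664325, 691/1170)
c = (0, 21/11, -25/14, 1)
Ac = (0, 0, -14225/12152, 355/1382)
Σ b_i: 1517/3150·1 + (-10648/179235)·1 + (-21266/1664325)·1 + 691/1170·1 = 1 ✓
b·c: (-10648/179235)·21/11 + (-21266/1664325)·(-25/14) + 691/1170·1 = 1/2 ✓
b·c²: (-10648/179235)·441/121 + (-21266/1664325)·625/196 + 691/1170·1 = 1/3 ✓
b·Ac: (-21266/1664325)·(-14225/12152) + 691/1170·355/1382 = 1/6 ✓
b·c³: (-10648/179235)·9261/1331 + (-21266/1664325)·(-15625/2744) + 691/1170·1 = 1/4 ✓
b·(c∘Ac): (-21266/1664325)·355625/170128 + 691/1170·355/1382 = 1/8 ✓
b·Ac²: (-21266/1664325)·(-42675/19096) + 691/1170·705/7601 = 1/12 ✓
b·A²c: 691/1170·195/2764 = 1/24 ✓; 4 stages ⇒ order 4.

4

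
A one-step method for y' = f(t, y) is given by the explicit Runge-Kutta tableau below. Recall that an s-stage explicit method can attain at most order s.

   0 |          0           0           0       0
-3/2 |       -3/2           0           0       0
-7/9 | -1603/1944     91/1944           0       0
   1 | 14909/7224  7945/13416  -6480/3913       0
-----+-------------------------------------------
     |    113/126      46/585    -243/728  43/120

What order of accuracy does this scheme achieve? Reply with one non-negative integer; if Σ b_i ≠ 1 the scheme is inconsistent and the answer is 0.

4

b = (113/126, 46/585, -243/728, 43/120)
c = (0, -3/2, -7/9, 1)
Ac = (0, 0, -91/1296, 275/688)
Σ b_i: 113/126·1 + 46/585·1 + (-243/728)·1 + 43/120·1 = 1 ✓
b·c: 46/585·(-3/2) + (-243/728)·(-7/9) + 43/120·1 = 1/2 ✓
b·c²: 46/585·9/4 + (-243/728)·49/81 + 43/120·1 = 1/3 ✓
b·Ac: (-243/728)·(-91/1296) + 43/120·275/688 = 1/6 ✓
b·c³: 46/585·(-27/8) + (-243/728)·(-343/729) + 43/120·1 = 1/4 ✓
b·(c∘Ac): (-243/728)·637/11664 + 43/120·275/688 = 1/8 ✓
b·Ac²: (-243/728)·91/864 + 43/120·455/1376 = 1/12 ✓
b·A²c: 43/120·5/43 = 1/24 ✓; 4 stages ⇒ order 4.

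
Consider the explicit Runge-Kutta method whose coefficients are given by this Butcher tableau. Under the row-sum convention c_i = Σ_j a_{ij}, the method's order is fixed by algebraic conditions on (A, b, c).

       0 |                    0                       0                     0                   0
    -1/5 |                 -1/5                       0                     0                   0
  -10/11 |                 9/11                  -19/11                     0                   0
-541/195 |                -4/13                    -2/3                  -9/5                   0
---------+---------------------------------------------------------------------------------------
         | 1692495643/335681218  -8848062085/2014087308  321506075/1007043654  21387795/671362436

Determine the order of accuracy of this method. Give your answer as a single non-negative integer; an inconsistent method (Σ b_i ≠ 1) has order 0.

3

b = (1692495643/335681218, -8848062085/2014087308, 321506075/1007043654, 21387795/671362436)
c = (0, -1/5, -10/11, -541/195)
Ac = (0, 0, 19/55, 292/165)
Σ b_i: 1692495643/335681218·1 + (-8848062085/2014087308)·1 + 321506075/1007043654·1 + 21387795/671362436·1 = 1 ✓
b·c: (-8848062085/2014087308)·(-1/5) + 321506075/1007043654·(-10/11) + 21387795/671362436·(-541/195) = 1/2 ✓
b·c²: (-8848062085/2014087308)·1/25 + 321506075/1007043654·100/121 + 21387795/671362436·292681/38025 = 1/3 ✓
b·Ac: 321506075/1007043654·19/55 + 21387795/671362436·292/165 = 1/6 ✓
b·c³: (-8848062085/2014087308)·(-1/125) + 321506075/1007043654·(-1000/1331) + 21387795/671362436·(-158340421/7414875) = -735278152879/830811014550 ≠ 1/4 ⇒ order 3.
b·(c∘Ac): 321506075/1007043654·(-38/121) + 21387795/671362436·(-157972/32175) = -215402276/839203045 ≠ 1/8
b·Ac²: 321506075/1007043654·(-19/275) + 21387795/671362436·(-13742/9075) = -1946820992/27693700485 ≠ 1/12
b·A²c: 21387795/671362436·(-171/275) = -66496599/3356812180 ≠ 1/24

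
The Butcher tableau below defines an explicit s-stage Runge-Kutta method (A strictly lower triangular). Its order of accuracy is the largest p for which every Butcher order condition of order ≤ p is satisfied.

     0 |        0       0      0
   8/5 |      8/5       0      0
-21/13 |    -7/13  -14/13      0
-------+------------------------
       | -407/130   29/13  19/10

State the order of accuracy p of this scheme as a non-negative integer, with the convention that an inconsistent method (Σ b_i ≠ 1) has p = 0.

b = (-407/130, 29/13, 19/10)
c = (0, 8/5, -21/13)
Ac = (0, 0, -112/65)
Σ b_i: (-407/130)·1 + 29/13·1 + 19/10·1 = 1 ✓
b·c: 29/13·8/5 + 19/10·(-21/13) = 1/2 ✓
b·c²: 29/13·64/25 + 19/10·441/169 = 90151/8450 ≠ 1/3 ⇒ order 2.
b·Ac: 19/10·(-112/65) = -1064/325 ≠ 1/6

2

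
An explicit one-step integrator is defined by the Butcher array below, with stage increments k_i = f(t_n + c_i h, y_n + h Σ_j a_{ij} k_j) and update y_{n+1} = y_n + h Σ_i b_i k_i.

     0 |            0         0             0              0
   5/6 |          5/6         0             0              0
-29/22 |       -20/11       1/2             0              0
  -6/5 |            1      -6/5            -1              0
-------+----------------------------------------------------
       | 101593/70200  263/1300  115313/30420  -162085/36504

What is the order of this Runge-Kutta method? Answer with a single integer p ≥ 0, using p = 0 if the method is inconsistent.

b = (101593/70200, 263/1300, 115313/30420, -162085/36504)
c = (0, 5/6, -29/22, -6/5)
Ac = (0, 0, 5/12, 7/22)
Σ b_i: 101593/70200·1 + 263/1300·1 + 115313/30420·1 + (-162085/36504)·1 = 1 ✓
b·c: 263/1300·5/6 + 115313/30420·(-29/22) + (-162085/36504)·(-6/5) = 1/2 ✓
b·c²: 263/1300·25/36 + 115313/30420·841/484 + (-162085/36504)·36/25 = 1/3 ✓
b·Ac: 115313/30420·5/12 + (-162085/36504)·7/22 = 1/6 ✓
b·c³: 263/1300·125/216 + 115313/30420·(-24389/10648) + (-162085/36504)·(-216/125) = -1378787/1544400 ≠ 1/4 ⇒ order 3.
b·(c∘Ac): 115313/30420·(-145/264) + (-162085/36504)·(-21/55) = -4343/11232 ≠ 1/8
b·Ac²: 115313/30420·25/72 + (-162085/36504)·(-3733/1452) = 30673985/2409264 ≠ 1/12
b·A²c: (-162085/36504)·(-5/12) = 810425/438048 ≠ 1/24

3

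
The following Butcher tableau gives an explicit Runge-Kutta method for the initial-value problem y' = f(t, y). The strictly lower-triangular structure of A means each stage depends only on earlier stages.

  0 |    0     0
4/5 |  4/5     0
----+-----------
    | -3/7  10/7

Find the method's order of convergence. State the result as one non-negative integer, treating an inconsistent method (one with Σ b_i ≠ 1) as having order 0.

1

b = (-3/7, 10/7)
c = (0, 4/5)
Σ b_i: (-3/7)·1 + 10/7·1 = 1 ✓
b·c: 10/7·4/5 = 8/7 ≠ 1/2 ⇒ order 1.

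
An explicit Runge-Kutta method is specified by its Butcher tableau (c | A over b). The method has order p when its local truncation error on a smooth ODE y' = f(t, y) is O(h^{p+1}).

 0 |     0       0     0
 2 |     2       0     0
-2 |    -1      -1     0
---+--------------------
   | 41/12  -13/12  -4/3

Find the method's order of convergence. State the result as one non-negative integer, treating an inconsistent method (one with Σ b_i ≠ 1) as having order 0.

2

b = (41/12, -13/12, -4/3)
c = (0, 2, -2)
Ac = (0, 0, -2)
Σ b_i: 41/12·1 + (-13/12)·1 + (-4/3)·1 = 1 ✓
b·c: (-13/12)·2 + (-4/3)·(-2) = 1/2 ✓
b·c²: (-13/12)·4 + (-4/3)·4 = -29/3 ≠ 1/3 ⇒ order 2.
b·Ac: (-4/3)·(-2) = 8/3 ≠ 1/6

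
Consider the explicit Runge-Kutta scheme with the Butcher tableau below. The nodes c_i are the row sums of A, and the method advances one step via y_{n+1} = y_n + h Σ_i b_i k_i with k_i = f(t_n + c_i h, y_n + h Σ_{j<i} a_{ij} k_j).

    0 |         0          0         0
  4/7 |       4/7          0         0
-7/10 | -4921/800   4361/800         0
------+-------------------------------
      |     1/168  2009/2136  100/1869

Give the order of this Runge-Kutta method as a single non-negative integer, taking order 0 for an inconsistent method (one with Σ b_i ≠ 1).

b = (1/168, 2009/2136, 100/1869)
c = (0, 4/7, -7/10)
Ac = (0, 0, 623/200)
Σ b_i: 1/168·1 + 2009/2136·1 + 100/1869·1 = 1 ✓
b·c: 2009/2136·4/7 + 100/1869·(-7/10) = 1/2 ✓
b·c²: 2009/2136·16/49 + 100/1869·49/100 = 1/3 ✓
b·Ac: 100/1869·623/200 = 1/6 ✓; 3 stages ⇒ order 3.

3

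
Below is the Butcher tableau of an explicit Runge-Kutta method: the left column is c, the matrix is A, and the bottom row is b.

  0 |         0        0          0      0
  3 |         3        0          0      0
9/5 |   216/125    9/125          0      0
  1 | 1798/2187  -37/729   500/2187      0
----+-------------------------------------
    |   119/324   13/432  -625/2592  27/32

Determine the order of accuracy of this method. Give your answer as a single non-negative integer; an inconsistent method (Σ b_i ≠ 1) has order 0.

b = (119/324, 13/432, -625/2592, 27/32)
c = (0, 3, 9/5, 1)
Ac = (0, 0, 27/125, 7/27)
Σ b_i: 119/324·1 + 13/432·1 + (-625/2592)·1 + 27/32·1 = 1 ✓
b·c: 13/432·3 + (-625/2592)·9/5 + 27/32·1 = 1/2 ✓
b·c²: 13/432·9 + (-625/2592)·81/25 + 27/32·1 = 1/3 ✓
b·Ac: (-625/2592)·27/125 + 27/32·7/27 = 1/6 ✓
b·c³: 13/432·27 + (-625/2592)·729/125 + 27/32·1 = 1/4 ✓
b·(c∘Ac): (-625/2592)·243/625 + 27/32·7/27 = 1/8 ✓
b·Ac²: (-625/2592)·81/125 + 27/32·23/81 = 1/12 ✓
b·A²c: 27/32·4/81 = 1/24 ✓; 4 stages ⇒ order 4.

4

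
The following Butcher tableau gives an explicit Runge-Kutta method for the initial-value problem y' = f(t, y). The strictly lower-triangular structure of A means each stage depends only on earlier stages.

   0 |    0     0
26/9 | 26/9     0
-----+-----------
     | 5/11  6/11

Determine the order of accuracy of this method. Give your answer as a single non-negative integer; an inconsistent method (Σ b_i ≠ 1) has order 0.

b = (5/11, 6/11)
c = (0, 26/9)
Σ b_i: 5/11·1 + 6/11·1 = 1 ✓
b·c: 6/11·26/9 = 52/33 ≠ 1/2 ⇒ order 1.

1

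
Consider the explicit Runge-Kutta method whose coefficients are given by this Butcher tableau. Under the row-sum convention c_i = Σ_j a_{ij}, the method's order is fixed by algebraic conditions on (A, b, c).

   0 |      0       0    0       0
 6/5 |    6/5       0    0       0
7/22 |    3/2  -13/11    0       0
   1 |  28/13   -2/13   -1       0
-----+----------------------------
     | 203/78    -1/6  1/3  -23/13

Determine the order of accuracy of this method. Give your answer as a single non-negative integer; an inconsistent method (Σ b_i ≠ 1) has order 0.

b = (203/78, -1/6, 1/3, -23/13)
c = (0, 6/5, 7/22, 1)
Ac = (0, 0, -78/55, -719/1430)
Σ b_i: 203/78·1 + (-1/6)·1 + 1/3·1 + (-23/13)·1 = 1 ✓
b·c: (-1/6)·6/5 + 1/3·7/22 + (-23/13)·1 = -7993/4290 ≠ 1/2 ⇒ order 1.

1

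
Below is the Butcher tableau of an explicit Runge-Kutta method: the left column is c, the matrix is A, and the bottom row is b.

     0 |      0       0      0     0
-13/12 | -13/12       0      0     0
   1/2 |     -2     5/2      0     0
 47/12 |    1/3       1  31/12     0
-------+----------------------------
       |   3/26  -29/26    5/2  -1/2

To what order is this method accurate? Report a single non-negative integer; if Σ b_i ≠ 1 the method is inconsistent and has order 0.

2

b = (3/26, -29/26, 5/2, -1/2)
c = (0, -13/12, 1/2, 47/12)
Ac = (0, 0, -65/24, 5/24)
Σ b_i: 3/26·1 + (-29/26)·1 + 5/2·1 + (-1/2)·1 = 1 ✓
b·c: (-29/26)·(-13/12) + 5/2·1/2 + (-1/2)·47/12 = 1/2 ✓
b·c²: (-29/26)·169/144 + 5/2·1/4 + (-1/2)·2209/144 = -401/48 ≠ 1/3 ⇒ order 2.
b·Ac: 5/2·(-65/24) + (-1/2)·5/24 = -55/8 ≠ 1/6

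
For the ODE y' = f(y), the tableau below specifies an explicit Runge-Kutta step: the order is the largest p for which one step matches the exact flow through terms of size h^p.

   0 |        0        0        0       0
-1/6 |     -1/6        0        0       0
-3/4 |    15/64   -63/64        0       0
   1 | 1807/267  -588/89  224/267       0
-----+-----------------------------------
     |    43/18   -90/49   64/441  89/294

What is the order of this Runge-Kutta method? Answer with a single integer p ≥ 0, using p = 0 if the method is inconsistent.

b = (43/18, -90/49, 64/441, 89/294)
c = (0, -1/6, -3/4, 1)
Ac = (0, 0, 21/128, 42/89)
Σ b_i: 43/18·1 + (-90/49)·1 + 64/441·1 + 89/294·1 = 1 ✓
b·c: (-90/49)·(-1/6) + 64/441·(-3/4) + 89/294·1 = 1/2 ✓
b·c²: (-90/49)·1/36 + 64/441·9/16 + 89/294·1 = 1/3 ✓
b·Ac: 64/441·21/128 + 89/294·42/89 = 1/6 ✓
b·c³: (-90/49)·(-1/216) + 64/441·(-27/64) + 89/294·1 = 1/4 ✓
b·(c∘Ac): 64/441·(-63/512) + 89/294·42/89 = 1/8 ✓
b·Ac²: 64/441·(-7/256) + 89/294·77/267 = 1/12 ✓
b·A²c: 89/294·49/356 = 1/24 ✓; 4 stages ⇒ order 4.

4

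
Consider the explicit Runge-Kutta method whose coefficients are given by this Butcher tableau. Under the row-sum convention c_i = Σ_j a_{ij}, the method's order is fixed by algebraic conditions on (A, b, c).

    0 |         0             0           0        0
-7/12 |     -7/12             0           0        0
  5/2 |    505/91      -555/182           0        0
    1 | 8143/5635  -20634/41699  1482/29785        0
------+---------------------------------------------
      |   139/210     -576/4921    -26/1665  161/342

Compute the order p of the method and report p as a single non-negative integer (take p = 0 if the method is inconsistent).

4

b = (139/210, -576/4921, -26/1665, 161/342)
c = (0, -7/12, 5/2, 1)
Ac = (0, 0, 185/104, 19/46)
Σ b_i: 139/210·1 + (-576/4921)·1 + (-26/1665)·1 + 161/342·1 = 1 ✓
b·c: (-576/4921)·(-7/12) + (-26/1665)·5/2 + 161/342·1 = 1/2 ✓
b·c²: (-576/4921)·49/144 + (-26/1665)·25/4 + 161/342·1 = 1/3 ✓
b·Ac: (-26/1665)·185/104 + 161/342·19/46 = 1/6 ✓
b·c³: (-576/4921)·(-343/1728) + (-26/1665)·125/8 + 161/342·1 = 1/4 ✓
b·(c∘Ac): (-26/1665)·925/208 + 161/342·19/46 = 1/8 ✓
b·Ac²: (-26/1665)·(-1295/1248) + 161/342·551/3864 = 1/12 ✓
b·A²c: 161/342·57/644 = 1/24 ✓; 4 stages ⇒ order 4.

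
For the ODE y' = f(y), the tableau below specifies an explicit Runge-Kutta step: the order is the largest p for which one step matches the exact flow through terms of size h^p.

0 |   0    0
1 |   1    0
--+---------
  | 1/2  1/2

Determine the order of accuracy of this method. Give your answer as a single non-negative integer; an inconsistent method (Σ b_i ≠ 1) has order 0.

2

b = (1/2, 1/2)
c = (0, 1)
Σ b_i: 1/2·1 + 1/2·1 = 1 ✓
b·c: 1/2·1 = 1/2 ✓; 2 stages ⇒ order 2.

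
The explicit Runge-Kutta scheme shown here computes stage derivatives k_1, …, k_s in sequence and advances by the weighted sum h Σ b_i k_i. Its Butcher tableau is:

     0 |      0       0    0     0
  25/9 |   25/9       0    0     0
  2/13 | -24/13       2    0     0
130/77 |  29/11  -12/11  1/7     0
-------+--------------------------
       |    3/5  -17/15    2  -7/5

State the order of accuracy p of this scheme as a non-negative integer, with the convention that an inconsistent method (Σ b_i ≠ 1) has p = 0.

0

b = (3/5, -17/15, 2, -7/5)
c = (0, 25/9, 2/13, 130/77)
Ac = (0, 0, 50/9, -9034/3003)
Σ b_i: 3/5·1 + (-17/15)·1 + 2·1 + (-7/5)·1 = 1/15 ≠ 1 ⇒ order 0.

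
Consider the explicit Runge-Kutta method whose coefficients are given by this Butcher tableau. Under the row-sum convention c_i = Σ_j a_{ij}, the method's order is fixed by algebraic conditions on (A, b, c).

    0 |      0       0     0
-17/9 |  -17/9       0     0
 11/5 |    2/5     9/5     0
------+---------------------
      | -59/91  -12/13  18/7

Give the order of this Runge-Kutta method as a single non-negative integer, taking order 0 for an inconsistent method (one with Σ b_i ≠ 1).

1

b = (-59/91, -12/13, 18/7)
c = (0, -17/9, 11/5)
Ac = (0, 0, -17/5)
Σ b_i: (-59/91)·1 + (-12/13)·1 + 18/7·1 = 1 ✓
b·c: (-12/13)·(-17/9) + 18/7·11/5 = 10102/1365 ≠ 1/2 ⇒ order 1.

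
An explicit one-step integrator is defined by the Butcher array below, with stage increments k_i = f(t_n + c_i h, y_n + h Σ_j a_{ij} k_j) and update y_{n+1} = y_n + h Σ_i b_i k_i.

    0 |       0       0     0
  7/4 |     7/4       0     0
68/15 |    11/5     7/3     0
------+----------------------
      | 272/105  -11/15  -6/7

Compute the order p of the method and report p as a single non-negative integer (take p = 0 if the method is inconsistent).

b = (272/105, -11/15, -6/7)
c = (0, 7/4, 68/15)
Ac = (0, 0, 49/12)
Σ b_i: 272/105·1 + (-11/15)·1 + (-6/7)·1 = 1 ✓
b·c: (-11/15)·7/4 + (-6/7)·68/15 = -2171/420 ≠ 1/2 ⇒ order 1.

1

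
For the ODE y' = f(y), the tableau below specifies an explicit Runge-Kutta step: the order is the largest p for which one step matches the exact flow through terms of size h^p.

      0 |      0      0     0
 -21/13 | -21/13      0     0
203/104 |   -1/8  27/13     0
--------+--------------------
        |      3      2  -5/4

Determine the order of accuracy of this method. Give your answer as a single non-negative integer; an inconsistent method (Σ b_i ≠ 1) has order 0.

0

b = (3, 2, -5/4)
c = (0, -21/13, 203/104)
Ac = (0, 0, -567/169)
Σ b_i: 3·1 + 2·1 + (-5/4)·1 = 15/4 ≠ 1 ⇒ order 0.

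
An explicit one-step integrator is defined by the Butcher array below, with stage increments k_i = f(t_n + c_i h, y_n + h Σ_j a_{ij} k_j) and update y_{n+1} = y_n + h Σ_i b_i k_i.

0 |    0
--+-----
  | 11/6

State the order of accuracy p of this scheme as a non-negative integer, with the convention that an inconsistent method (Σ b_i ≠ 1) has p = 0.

b = (11/6)
c = (0)
Σ b_i: 11/6·1 = 11/6 ≠ 1 ⇒ order 0.

0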